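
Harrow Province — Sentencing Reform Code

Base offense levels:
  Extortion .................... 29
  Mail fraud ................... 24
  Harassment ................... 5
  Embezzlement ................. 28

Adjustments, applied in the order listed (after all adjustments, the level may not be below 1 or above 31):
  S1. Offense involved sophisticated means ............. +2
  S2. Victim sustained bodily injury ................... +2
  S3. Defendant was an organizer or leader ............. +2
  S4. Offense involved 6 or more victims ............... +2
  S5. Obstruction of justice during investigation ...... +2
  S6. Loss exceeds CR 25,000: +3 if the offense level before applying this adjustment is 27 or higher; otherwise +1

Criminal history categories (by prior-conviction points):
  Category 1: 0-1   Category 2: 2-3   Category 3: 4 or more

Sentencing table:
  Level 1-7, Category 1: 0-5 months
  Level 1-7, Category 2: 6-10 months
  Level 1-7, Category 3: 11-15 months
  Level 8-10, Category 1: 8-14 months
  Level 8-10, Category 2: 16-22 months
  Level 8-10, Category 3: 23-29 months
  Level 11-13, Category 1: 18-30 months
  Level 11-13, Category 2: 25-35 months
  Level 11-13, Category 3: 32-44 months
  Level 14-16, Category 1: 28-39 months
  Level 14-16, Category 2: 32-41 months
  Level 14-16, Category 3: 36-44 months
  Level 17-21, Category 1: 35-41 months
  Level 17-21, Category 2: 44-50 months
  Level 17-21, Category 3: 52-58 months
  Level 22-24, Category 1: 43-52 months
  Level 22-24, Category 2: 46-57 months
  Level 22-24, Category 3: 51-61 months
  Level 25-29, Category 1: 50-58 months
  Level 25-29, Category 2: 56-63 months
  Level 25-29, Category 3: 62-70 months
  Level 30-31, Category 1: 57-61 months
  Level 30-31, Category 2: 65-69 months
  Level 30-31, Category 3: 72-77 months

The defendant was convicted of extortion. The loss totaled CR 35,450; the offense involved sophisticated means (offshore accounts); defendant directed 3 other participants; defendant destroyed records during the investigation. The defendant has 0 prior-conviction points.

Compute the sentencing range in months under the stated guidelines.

Base offense level for extortion: 29.
S1 applies: 29 + 2 = 31.
S2 does not apply.
S3 applies: 31 + 2 = 33.
S4 does not apply.
S5 applies: 33 + 2 = 35.
S6 applies (level before this adjustment is 35 ≥ 27, so +3): 35 + 3 = 38.
Level 38 exceeds the maximum of 31; capped at 31.
Final offense level: 31.
Criminal history: 0 prior points → Category 1 (0-1).
Level 31 falls in the 30-31 band.
Grid: Level 30-31 × Category 1 = 57-61 months.

57-61 months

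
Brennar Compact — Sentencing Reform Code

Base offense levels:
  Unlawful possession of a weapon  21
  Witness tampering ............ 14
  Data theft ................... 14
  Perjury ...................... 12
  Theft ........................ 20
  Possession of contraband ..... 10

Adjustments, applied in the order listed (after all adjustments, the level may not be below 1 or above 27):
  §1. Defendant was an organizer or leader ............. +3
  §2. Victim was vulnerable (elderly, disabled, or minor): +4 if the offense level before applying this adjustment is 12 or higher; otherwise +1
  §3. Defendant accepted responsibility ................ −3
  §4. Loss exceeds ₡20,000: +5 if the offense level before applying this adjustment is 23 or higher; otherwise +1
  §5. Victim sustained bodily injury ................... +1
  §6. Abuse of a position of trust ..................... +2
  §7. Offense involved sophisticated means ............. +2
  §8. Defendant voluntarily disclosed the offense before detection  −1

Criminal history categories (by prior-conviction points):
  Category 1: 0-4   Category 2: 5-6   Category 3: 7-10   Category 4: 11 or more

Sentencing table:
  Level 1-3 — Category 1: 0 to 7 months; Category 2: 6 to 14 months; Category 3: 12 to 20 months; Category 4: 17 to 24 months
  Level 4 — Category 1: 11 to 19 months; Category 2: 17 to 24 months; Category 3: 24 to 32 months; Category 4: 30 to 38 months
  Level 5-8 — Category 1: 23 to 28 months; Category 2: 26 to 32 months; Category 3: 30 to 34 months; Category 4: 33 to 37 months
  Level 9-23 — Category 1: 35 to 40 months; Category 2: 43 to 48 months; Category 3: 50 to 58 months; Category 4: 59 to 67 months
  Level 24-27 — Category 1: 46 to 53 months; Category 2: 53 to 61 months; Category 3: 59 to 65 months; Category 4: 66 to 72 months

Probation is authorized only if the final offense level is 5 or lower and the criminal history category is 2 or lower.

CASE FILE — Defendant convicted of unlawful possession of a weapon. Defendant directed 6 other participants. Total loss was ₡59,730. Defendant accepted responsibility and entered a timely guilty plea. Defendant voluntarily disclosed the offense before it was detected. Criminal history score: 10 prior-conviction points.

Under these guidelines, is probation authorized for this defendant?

Base offense level for unlawful possession of a weapon: 21.
§1 applies: 21 + 3 = 24.
§2 does not apply.
§3 applies: 24 − 3 = 21.
§4 applies (level before this adjustment is 21 < 23, so +1): 21 + 1 = 22.
§5 does not apply.
§6 does not apply.
§7 does not apply.
§8 applies: 22 − 1 = 21.
Final offense level: 21.
Criminal history: 10 prior points → Category 3 (7-10).
Level 21 falls in the 9-23 band.
Grid: Level 9-23 × Category 3 = 50-58 months.
Probation check: level 21 > 5 and category 3 > 2 → not eligible.

No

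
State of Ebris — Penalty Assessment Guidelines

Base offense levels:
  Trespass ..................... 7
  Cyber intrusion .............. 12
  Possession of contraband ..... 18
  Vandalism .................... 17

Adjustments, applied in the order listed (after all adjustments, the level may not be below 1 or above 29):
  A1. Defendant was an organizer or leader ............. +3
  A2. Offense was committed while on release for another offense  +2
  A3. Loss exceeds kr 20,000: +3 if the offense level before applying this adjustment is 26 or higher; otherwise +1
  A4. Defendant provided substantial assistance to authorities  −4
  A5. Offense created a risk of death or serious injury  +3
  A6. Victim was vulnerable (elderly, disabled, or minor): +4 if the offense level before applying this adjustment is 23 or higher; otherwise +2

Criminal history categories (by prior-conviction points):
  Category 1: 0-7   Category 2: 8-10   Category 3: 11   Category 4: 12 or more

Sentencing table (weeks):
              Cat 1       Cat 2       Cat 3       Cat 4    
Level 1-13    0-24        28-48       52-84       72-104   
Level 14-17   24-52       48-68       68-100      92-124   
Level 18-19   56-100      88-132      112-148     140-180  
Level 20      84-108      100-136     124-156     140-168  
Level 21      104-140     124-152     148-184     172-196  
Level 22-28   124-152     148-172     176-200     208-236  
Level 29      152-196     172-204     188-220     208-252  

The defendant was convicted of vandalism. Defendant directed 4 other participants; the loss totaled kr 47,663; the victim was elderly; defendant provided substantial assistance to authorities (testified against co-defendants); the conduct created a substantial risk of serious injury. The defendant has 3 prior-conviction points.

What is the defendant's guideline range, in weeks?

124-152 weeks

Base offense level for vandalism: 17.
A1 applies: 17 + 3 = 20.
A3 applies (level before this adjustment is 20 < 26, so +1): 20 + 1 = 21.
A4 applies: 21 − 4 = 17.
A5 applies: 17 + 3 = 20.
A6 applies (level before this adjustment is 20 < 23, so +2): 20 + 2 = 22.
Final offense level: 22.
Criminal history: 3 prior points → Category 1 (0-7).
Level 22 falls in the 22-28 band.
Grid: Level 22-28 × Category 1 = 124-152 weeks.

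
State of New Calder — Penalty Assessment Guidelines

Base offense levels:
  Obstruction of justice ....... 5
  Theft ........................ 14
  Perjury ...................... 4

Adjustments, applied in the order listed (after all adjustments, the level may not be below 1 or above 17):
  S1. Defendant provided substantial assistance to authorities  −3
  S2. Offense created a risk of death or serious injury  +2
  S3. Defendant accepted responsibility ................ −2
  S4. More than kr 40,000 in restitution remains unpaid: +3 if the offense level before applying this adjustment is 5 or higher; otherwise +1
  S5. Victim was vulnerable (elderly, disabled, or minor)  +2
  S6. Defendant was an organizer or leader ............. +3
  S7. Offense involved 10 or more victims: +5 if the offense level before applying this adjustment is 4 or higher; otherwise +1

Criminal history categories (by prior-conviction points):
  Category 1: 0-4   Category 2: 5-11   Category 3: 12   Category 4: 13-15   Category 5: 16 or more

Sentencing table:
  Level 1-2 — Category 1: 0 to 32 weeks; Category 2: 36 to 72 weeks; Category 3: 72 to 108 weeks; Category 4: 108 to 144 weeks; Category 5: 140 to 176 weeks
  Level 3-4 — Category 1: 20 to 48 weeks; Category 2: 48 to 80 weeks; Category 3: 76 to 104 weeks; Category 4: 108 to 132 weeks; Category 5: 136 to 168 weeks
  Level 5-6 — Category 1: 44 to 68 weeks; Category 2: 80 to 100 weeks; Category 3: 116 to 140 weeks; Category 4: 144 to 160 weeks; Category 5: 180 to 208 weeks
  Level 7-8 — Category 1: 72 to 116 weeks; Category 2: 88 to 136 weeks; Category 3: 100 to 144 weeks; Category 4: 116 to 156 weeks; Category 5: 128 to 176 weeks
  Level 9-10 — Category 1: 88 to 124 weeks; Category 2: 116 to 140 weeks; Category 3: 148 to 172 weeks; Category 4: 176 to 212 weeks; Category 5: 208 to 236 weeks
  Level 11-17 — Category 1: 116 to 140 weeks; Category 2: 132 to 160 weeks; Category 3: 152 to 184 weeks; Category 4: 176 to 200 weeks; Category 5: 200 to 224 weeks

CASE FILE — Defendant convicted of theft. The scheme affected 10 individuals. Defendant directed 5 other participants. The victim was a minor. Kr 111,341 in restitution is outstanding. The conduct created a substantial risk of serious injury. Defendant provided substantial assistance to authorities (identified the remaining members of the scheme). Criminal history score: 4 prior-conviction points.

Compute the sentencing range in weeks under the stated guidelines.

Base offense level for theft: 14.
S1 applies: 14 − 3 = 11.
S2 applies: 11 + 2 = 13.
S4 applies (level before this adjustment is 13 ≥ 5, so +3): 13 + 3 = 16.
S5 applies: 16 + 2 = 18.
S6 applies: 18 + 3 = 21.
S7 applies (level before this adjustment is 21 ≥ 4, so +5): 21 + 5 = 26.
Level 26 exceeds the maximum of 17; capped at 17.
Final offense level: 17.
Criminal history: 4 prior points → Category 1 (0-4).
Level 17 falls in the 11-17 band.
Grid: Level 11-17 × Category 1 = 116-140 weeks.

116-140 weeks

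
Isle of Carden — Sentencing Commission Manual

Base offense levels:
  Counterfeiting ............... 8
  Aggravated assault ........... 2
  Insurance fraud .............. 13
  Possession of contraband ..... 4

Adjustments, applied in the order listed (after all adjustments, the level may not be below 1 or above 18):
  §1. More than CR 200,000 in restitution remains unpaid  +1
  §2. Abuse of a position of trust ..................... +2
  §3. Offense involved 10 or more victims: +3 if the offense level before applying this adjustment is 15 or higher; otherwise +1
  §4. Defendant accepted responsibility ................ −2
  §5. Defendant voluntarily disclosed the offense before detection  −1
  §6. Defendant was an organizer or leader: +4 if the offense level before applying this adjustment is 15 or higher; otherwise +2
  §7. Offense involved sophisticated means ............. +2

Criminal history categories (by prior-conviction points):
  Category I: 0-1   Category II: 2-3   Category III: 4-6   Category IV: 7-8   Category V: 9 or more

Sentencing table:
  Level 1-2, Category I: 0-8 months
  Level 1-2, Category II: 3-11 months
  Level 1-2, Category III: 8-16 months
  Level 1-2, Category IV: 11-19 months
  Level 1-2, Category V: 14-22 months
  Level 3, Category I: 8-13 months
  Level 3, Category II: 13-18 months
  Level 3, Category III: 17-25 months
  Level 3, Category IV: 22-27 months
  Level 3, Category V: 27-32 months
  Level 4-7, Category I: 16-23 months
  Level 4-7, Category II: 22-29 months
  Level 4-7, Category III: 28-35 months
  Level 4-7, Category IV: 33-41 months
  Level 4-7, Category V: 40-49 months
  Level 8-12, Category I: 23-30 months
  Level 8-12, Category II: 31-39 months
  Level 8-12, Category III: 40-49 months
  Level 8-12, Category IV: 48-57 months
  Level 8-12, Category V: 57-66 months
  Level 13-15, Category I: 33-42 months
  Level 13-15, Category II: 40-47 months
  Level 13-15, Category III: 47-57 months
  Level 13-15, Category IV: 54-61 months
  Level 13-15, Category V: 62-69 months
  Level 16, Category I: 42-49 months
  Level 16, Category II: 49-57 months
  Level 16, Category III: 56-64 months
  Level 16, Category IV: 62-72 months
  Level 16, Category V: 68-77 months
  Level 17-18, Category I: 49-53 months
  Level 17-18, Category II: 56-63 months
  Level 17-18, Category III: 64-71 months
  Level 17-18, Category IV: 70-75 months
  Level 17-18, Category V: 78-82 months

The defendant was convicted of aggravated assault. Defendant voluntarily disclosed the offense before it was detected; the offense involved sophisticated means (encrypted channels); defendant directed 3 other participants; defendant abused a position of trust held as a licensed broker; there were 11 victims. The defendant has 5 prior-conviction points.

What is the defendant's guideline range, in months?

40-49 months

Base offense level for aggravated assault: 2.
§2 applies: 2 + 2 = 4.
§3 applies (level before this adjustment is 4 < 15, so +1): 4 + 1 = 5.
§4 does not apply.
§5 applies: 5 − 1 = 4.
§6 applies (level before this adjustment is 4 < 15, so +2): 4 + 2 = 6.
§7 applies: 6 + 2 = 8.
Final offense level: 8.
Criminal history: 5 prior points → Category III (4-6).
Level 8 falls in the 8-12 band.
Grid: Level 8-12 × Category III = 40-49 months.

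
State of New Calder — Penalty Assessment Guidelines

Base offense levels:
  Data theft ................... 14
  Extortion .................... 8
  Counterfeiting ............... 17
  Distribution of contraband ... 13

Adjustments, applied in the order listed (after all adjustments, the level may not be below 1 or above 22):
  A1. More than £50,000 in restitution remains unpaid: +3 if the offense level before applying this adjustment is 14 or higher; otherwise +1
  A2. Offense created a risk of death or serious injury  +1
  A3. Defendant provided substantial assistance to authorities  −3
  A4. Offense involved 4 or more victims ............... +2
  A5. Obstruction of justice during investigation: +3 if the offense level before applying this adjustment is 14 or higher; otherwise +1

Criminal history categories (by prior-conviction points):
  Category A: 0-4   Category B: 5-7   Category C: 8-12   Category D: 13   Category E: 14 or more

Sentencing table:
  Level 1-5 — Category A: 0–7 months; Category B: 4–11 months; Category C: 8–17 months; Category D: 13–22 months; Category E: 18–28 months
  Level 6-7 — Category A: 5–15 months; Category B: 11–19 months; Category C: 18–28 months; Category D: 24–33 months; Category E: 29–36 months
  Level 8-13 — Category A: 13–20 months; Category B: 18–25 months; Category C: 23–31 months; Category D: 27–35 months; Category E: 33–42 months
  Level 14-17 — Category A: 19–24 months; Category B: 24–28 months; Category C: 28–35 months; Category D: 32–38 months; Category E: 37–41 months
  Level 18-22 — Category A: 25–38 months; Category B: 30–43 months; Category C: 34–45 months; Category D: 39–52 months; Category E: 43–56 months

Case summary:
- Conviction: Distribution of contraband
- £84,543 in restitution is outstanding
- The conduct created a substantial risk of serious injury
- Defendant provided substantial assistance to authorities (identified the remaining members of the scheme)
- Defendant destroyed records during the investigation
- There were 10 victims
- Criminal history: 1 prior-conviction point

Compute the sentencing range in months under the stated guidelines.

19-24 months

Base offense level for distribution of contraband: 13.
A1 applies (level before this adjustment is 13 < 14, so +1): 13 + 1 = 14.
A2 applies: 14 + 1 = 15.
A3 applies: 15 − 3 = 12.
A4 applies: 12 + 2 = 14.
A5 applies (level before this adjustment is 14 ≥ 14, so +3): 14 + 3 = 17.
Final offense level: 17.
Criminal history: 1 prior point → Category A (0-4).
Level 17 falls in the 14-17 band.
Grid: Level 14-17 × Category A = 19-24 months.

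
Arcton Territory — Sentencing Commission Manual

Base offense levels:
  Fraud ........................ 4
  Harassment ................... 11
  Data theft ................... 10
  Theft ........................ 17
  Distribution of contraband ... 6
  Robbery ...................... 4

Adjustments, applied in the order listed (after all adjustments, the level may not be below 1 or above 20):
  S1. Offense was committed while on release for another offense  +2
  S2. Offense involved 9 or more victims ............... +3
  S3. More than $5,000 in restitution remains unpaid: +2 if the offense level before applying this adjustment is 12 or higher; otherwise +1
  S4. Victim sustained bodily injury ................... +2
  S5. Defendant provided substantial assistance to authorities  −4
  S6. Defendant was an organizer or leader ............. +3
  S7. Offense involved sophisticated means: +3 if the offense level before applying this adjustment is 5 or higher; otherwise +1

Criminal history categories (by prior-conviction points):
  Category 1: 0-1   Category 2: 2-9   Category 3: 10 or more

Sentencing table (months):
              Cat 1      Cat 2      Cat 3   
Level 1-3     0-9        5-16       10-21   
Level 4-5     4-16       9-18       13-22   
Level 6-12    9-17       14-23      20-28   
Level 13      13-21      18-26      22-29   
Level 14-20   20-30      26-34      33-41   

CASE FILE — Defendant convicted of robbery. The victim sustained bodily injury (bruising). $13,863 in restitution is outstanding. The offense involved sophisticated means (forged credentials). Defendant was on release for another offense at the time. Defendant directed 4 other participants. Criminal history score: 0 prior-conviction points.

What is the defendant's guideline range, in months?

20-30 months

Base offense level for robbery: 4.
S1 applies: 4 + 2 = 6.
S2 does not apply.
S3 applies (level before this adjustment is 6 < 12, so +1): 6 + 1 = 7.
S4 applies: 7 + 2 = 9.
S6 applies: 9 + 3 = 12.
S7 applies (level before this adjustment is 12 ≥ 5, so +3): 12 + 3 = 15.
Final offense level: 15.
Criminal history: 0 prior points → Category 1 (0-1).
Level 15 falls in the 14-20 band.
Grid: Level 14-20 × Category 1 = 20-30 months.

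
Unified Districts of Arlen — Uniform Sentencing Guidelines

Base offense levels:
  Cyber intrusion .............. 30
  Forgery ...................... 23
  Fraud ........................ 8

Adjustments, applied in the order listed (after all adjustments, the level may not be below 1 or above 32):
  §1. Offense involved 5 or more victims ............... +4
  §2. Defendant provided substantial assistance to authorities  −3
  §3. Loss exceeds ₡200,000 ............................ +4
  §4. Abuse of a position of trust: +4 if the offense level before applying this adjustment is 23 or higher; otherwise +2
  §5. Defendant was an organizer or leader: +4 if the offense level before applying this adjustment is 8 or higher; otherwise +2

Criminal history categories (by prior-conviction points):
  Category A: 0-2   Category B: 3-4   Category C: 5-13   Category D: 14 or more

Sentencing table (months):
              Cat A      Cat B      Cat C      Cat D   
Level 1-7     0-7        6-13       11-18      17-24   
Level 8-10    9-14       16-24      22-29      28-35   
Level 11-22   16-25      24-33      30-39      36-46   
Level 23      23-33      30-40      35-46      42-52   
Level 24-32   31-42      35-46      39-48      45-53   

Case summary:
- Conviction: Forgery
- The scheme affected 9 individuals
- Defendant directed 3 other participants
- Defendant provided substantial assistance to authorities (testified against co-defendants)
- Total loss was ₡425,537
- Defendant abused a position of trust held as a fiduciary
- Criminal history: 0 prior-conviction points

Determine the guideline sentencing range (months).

Base offense level for forgery: 23.
§1 applies: 23 + 4 = 27.
§2 applies: 27 − 3 = 24.
§3 applies: 24 + 4 = 28.
§4 applies (level before this adjustment is 28 ≥ 23, so +4): 28 + 4 = 32.
§5 applies (level before this adjustment is 32 ≥ 8, so +4): 32 + 4 = 36.
Level 36 exceeds the maximum of 32; capped at 32.
Final offense level: 32.
Criminal history: 0 prior points → Category A (0-2).
Level 32 falls in the 24-32 band.
Grid: Level 24-32 × Category A = 31-42 months.

31-42 months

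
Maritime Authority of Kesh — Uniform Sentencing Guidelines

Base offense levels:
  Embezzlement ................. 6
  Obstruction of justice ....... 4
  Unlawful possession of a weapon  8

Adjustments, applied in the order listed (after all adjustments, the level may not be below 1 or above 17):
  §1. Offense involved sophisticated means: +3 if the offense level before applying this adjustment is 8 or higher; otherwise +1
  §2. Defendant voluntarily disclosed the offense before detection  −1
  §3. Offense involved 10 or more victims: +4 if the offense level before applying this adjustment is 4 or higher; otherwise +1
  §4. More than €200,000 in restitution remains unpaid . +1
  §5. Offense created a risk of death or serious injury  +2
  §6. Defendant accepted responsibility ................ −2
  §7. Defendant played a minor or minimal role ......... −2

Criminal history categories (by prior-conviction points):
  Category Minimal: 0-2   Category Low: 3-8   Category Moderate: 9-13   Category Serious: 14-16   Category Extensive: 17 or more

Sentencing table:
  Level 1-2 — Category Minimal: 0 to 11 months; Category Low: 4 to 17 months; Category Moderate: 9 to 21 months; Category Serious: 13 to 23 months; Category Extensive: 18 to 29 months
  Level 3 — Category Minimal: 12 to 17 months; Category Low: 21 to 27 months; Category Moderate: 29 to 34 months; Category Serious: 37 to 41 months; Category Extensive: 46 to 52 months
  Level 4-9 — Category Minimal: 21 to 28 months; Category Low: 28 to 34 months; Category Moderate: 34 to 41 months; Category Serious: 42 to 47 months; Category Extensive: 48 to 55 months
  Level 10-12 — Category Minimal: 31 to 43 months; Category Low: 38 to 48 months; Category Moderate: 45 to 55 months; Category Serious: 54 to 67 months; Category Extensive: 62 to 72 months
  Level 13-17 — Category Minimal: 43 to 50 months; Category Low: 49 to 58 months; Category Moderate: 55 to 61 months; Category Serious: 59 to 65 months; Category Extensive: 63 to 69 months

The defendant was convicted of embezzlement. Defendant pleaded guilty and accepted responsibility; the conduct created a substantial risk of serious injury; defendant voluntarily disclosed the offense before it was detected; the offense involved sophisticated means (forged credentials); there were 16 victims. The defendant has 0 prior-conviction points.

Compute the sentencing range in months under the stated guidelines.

Base offense level for embezzlement: 6.
§1 applies (level before this adjustment is 6 < 8, so +1): 6 + 1 = 7.
§2 applies: 7 − 1 = 6.
§3 applies (level before this adjustment is 6 ≥ 4, so +4): 6 + 4 = 10.
§5 applies: 10 + 2 = 12.
§6 applies: 12 − 2 = 10.
Final offense level: 10.
Criminal history: 0 prior points → Category Minimal (0-2).
Level 10 falls in the 10-12 band.
Grid: Level 10-12 × Category Minimal = 31-43 months.

31-43 months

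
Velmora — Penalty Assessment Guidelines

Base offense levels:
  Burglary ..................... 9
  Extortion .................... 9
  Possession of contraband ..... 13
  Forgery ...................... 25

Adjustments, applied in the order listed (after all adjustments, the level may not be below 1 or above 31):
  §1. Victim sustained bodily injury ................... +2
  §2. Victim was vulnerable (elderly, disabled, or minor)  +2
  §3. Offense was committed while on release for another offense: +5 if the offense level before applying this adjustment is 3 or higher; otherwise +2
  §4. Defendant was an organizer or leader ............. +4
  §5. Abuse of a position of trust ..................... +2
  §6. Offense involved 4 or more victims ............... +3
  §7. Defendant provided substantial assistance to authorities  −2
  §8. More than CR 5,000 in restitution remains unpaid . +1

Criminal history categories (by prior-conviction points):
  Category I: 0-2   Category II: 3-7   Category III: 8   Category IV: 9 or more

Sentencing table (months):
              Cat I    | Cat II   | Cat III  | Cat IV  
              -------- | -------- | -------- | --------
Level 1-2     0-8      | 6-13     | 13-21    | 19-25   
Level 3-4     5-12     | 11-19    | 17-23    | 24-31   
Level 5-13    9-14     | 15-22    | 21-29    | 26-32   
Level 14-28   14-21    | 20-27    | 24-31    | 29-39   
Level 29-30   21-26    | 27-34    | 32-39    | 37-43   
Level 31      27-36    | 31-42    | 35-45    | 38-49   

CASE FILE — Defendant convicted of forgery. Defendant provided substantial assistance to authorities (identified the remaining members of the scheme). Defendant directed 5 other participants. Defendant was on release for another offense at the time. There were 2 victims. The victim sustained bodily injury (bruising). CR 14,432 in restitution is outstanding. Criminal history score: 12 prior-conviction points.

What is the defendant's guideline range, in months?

38-49 months

Base offense level for forgery: 25.
§1 applies: 25 + 2 = 27.
§3 applies (level before this adjustment is 27 ≥ 3, so +5): 27 + 5 = 32.
§4 applies: 32 + 4 = 36.
§5 does not apply.
§6 does not apply.
§7 applies: 36 − 2 = 34.
§8 applies: 34 + 1 = 35.
Level 35 exceeds the maximum of 31; capped at 31.
Final offense level: 31.
Criminal history: 12 prior points → Category IV (9+).
Level 31 falls in the 31 band.
Grid: Level 31 × Category IV = 38-49 months.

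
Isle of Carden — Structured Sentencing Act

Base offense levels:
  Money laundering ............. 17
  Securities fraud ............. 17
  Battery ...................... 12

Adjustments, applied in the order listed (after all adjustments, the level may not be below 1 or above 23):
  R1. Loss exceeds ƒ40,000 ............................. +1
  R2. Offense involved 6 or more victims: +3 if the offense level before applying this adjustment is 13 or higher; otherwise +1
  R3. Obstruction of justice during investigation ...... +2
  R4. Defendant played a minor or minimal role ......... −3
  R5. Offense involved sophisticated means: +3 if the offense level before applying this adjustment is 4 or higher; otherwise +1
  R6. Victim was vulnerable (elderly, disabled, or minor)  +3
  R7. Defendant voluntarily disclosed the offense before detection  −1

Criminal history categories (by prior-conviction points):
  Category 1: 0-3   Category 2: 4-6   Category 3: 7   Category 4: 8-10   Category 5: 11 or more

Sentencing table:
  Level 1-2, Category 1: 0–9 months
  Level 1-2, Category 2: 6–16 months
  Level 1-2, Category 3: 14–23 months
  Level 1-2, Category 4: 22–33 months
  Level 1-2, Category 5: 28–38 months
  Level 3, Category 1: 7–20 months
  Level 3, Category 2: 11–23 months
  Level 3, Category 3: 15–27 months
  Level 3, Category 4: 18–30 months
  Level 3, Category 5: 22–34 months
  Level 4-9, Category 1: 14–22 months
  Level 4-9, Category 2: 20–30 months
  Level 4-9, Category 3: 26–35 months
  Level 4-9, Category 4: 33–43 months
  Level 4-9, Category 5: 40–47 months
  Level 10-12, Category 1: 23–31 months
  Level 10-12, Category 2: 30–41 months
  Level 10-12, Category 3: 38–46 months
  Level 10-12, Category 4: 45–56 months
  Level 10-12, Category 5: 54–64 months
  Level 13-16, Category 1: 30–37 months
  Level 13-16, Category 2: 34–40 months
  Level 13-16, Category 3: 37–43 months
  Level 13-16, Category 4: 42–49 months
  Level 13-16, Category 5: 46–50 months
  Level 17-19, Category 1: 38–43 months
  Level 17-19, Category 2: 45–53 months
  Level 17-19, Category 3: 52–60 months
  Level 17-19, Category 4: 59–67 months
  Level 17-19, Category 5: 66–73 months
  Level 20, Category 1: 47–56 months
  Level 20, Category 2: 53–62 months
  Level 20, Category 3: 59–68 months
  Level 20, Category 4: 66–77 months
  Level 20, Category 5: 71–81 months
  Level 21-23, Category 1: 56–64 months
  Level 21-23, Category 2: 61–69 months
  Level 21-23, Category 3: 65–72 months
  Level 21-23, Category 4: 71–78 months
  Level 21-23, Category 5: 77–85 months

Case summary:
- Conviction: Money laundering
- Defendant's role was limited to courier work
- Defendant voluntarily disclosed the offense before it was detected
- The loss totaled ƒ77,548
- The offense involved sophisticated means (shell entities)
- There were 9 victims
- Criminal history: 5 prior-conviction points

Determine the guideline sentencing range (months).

53-62 months

Base offense level for money laundering: 17.
R1 applies: 17 + 1 = 18.
R2 applies (level before this adjustment is 18 ≥ 13, so +3): 18 + 3 = 21.
R3 does not apply.
R4 applies: 21 − 3 = 18.
R5 applies (level before this adjustment is 18 ≥ 4, so +3): 18 + 3 = 21.
R6 does not apply.
R7 applies: 21 − 1 = 20.
Final offense level: 20.
Criminal history: 5 prior points → Category 2 (4-6).
Level 20 falls in the 20 band.
Grid: Level 20 × Category 2 = 53-62 months.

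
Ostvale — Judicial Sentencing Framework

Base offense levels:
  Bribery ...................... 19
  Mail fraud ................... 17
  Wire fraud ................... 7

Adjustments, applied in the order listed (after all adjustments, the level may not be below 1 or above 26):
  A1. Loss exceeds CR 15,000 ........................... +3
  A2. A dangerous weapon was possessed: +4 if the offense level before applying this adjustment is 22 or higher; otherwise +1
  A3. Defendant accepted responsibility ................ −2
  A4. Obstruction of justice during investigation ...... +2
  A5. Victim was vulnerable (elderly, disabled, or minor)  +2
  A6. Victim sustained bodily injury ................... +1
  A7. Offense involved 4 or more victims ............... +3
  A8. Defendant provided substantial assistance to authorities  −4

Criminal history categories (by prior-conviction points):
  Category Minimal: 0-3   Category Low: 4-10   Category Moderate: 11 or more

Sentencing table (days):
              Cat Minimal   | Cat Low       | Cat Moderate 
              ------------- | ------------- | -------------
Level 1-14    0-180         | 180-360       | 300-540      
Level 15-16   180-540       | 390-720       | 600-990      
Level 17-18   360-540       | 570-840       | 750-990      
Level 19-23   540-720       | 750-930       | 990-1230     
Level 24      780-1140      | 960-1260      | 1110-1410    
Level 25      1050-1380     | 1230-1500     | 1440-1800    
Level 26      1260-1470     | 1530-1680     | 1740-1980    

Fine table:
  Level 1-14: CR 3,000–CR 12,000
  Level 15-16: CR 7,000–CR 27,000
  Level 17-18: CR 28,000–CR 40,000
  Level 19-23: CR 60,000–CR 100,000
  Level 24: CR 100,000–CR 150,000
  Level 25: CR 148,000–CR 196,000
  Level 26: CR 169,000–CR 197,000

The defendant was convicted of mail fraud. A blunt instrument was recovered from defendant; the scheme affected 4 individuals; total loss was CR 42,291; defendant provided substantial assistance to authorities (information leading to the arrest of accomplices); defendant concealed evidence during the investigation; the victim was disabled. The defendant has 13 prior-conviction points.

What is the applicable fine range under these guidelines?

Base offense level for mail fraud: 17.
A1 applies: 17 + 3 = 20.
A2 applies (level before this adjustment is 20 < 22, so +1): 20 + 1 = 21.
A4 applies: 21 + 2 = 23.
A5 applies: 23 + 2 = 25.
A6 does not apply.
A7 applies: 25 + 3 = 28.
A8 applies: 28 − 4 = 24.
Final offense level: 24.
Level 24 falls in the 24 band.
Fine table: Level 24 → CR 100,000–CR 150,000.

CR 100,000–CR 150,000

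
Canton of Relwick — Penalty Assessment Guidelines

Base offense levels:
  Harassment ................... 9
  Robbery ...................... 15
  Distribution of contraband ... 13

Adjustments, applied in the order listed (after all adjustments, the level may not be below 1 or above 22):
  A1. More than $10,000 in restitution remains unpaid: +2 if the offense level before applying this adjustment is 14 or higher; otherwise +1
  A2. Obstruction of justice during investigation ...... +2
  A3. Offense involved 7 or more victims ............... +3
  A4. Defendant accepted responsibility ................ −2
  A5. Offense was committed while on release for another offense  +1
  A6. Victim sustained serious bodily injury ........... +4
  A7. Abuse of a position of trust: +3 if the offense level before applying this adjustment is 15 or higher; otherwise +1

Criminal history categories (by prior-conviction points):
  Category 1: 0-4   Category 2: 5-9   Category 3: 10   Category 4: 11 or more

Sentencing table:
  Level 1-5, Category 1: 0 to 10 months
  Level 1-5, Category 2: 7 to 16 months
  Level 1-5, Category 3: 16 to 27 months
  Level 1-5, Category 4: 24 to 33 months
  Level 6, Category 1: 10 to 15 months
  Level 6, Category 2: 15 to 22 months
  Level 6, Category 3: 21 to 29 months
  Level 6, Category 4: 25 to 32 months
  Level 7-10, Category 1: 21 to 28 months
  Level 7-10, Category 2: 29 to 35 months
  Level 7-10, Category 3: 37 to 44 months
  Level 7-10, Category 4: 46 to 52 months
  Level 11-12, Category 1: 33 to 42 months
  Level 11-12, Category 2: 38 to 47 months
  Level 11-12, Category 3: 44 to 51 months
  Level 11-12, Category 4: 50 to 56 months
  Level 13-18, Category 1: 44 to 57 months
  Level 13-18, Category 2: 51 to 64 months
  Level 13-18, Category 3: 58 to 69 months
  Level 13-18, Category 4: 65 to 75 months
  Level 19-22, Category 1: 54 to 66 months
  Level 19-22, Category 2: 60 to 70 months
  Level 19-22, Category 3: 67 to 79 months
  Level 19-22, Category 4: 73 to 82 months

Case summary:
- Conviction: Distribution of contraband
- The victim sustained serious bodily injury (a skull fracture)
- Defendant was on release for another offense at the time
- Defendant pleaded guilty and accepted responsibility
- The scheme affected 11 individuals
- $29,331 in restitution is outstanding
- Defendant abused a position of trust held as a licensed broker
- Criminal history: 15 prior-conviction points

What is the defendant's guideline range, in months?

Base offense level for distribution of contraband: 13.
A1 applies (level before this adjustment is 13 < 14, so +1): 13 + 1 = 14.
A3 applies: 14 + 3 = 17.
A4 applies: 17 − 2 = 15.
A5 applies: 15 + 1 = 16.
A6 applies: 16 + 4 = 20.
A7 applies (level before this adjustment is 20 ≥ 15, so +3): 20 + 3 = 23.
Level 23 exceeds the maximum of 22; capped at 22.
Final offense level: 22.
Criminal history: 15 prior points → Category 4 (11+).
Level 22 falls in the 19-22 band.
Grid: Level 19-22 × Category 4 = 73-82 months.

73-82 months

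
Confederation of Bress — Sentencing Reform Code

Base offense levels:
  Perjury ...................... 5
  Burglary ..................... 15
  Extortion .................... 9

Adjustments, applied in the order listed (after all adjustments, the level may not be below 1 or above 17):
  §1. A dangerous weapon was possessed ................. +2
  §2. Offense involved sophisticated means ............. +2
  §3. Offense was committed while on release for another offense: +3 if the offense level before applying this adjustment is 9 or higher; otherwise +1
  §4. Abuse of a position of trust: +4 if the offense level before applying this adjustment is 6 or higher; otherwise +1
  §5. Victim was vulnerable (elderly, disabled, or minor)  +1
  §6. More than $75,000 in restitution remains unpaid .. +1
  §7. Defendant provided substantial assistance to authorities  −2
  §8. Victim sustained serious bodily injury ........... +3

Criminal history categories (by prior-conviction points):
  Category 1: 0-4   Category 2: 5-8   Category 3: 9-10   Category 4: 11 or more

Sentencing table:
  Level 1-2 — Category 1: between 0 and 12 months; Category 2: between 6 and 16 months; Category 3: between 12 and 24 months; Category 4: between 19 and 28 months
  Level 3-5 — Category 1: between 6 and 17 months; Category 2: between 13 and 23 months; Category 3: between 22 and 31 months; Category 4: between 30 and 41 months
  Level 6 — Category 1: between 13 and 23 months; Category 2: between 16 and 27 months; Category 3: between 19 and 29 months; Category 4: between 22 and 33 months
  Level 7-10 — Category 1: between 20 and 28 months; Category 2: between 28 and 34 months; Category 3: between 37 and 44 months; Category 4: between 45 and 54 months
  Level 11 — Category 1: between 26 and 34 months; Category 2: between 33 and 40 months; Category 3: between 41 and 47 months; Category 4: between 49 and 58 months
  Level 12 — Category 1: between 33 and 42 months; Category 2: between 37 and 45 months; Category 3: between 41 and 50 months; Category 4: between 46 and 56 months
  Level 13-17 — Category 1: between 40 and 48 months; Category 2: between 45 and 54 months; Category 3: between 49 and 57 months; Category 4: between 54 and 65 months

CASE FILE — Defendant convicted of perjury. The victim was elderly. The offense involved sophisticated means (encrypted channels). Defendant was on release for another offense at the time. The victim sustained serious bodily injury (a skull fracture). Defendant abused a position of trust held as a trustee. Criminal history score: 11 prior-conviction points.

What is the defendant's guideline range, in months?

54-65 months

Base offense level for perjury: 5.
§1 does not apply.
§2 applies: 5 + 2 = 7.
§3 applies (level before this adjustment is 7 < 9, so +1): 7 + 1 = 8.
§4 applies (level before this adjustment is 8 ≥ 6, so +4): 8 + 4 = 12.
§5 applies: 12 + 1 = 13.
§8 applies: 13 + 3 = 16.
Final offense level: 16.
Criminal history: 11 prior points → Category 4 (11+).
Level 16 falls in the 13-17 band.
Grid: Level 13-17 × Category 4 = 54-65 months.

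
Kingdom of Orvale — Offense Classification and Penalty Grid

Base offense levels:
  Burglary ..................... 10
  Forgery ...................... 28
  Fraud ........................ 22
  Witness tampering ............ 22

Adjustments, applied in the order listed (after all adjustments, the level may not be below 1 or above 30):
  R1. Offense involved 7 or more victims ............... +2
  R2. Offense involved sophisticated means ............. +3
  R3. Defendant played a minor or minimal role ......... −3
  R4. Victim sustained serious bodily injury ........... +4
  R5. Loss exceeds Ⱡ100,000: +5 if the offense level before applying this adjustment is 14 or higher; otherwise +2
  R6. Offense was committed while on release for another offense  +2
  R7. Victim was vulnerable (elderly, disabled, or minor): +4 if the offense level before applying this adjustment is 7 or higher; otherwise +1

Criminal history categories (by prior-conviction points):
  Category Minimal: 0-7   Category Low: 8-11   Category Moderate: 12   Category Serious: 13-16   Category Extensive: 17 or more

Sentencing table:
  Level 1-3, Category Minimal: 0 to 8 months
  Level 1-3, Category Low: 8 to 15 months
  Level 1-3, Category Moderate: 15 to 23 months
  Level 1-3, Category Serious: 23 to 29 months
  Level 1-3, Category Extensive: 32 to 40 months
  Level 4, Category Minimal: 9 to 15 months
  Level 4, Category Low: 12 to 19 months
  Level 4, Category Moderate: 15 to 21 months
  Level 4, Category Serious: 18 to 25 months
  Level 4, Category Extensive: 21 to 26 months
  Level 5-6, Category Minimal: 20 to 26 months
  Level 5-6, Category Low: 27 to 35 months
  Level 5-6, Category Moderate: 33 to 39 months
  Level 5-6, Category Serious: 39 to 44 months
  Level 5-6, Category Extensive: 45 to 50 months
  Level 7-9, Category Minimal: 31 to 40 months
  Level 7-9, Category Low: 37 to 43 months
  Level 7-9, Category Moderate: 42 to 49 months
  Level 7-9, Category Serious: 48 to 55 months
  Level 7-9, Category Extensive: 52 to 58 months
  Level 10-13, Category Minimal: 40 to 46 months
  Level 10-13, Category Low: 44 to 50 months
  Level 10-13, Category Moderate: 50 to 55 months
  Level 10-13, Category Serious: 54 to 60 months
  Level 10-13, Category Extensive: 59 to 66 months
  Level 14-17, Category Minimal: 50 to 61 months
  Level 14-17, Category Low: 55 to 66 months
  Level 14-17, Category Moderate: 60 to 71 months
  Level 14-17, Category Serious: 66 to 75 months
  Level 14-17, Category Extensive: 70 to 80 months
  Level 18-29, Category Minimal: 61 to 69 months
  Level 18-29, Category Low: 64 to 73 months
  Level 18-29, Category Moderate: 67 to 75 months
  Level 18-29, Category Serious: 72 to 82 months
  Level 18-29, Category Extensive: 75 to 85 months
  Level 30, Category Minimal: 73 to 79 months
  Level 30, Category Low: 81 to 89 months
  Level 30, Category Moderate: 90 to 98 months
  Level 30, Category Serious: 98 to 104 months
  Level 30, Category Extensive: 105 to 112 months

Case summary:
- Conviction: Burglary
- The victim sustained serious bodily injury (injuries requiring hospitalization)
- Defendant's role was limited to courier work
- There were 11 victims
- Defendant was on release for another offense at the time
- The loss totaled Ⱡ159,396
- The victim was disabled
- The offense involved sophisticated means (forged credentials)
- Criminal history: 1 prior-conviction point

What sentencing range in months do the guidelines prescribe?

61-69 months

Base offense level for burglary: 10.
R1 applies: 10 + 2 = 12.
R2 applies: 12 + 3 = 15.
R3 applies: 15 − 3 = 12.
R4 applies: 12 + 4 = 16.
R5 applies (level before this adjustment is 16 ≥ 14, so +5): 16 + 5 = 21.
R6 applies: 21 + 2 = 23.
R7 applies (level before this adjustment is 23 ≥ 7, so +4): 23 + 4 = 27.
Final offense level: 27.
Criminal history: 1 prior point → Category Minimal (0-7).
Level 27 falls in the 18-29 band.
Grid: Level 18-29 × Category Minimal = 61-69 months.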